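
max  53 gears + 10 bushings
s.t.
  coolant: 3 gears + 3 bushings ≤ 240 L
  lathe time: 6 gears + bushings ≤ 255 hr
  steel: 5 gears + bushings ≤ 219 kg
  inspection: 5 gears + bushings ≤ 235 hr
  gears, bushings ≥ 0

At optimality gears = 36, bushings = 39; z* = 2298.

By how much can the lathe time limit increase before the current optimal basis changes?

Binding constraints: lathe time, steel. The basis is B = [[6,1],[5,1]] with det 1.
Per unit increase in lathe time, x* moves by d = (1, -5).
The basis stays optimal until bushings reaches 0; allowable increase = 7.8 hr.

7.8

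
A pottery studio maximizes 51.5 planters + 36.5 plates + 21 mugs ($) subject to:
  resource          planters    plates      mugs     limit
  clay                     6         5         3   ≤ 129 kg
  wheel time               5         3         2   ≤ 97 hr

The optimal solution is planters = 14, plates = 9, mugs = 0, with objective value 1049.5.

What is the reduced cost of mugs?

Both clay and wheel time are binding at x*.
From A_Bᵀ y = c: 6·y_clay + 5·y_wheel time = 51.5; 5·y_clay + 3·y_wheel time = 36.5.
Solving: y_clay = 4, y_wheel time = 5.5.
Reduced cost of mugs: c₃ − yᵀa₃ = 21 − (4·3 + 5.5·2) = 21 − 23 = -2.

-2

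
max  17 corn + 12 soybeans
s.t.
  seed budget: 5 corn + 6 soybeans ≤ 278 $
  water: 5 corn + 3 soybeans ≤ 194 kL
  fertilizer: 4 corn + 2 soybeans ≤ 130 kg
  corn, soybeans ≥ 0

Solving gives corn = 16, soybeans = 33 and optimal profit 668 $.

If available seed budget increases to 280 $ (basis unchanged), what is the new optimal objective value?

670

At the optimum: seed budget uses 278 of 278 (binding); water uses 179 of 194 (slack = 15); fertilizer uses 130 of 130 (binding).
Since water is not tight, its dual is 0.
The binding rows give the dual system: 5·y_seed budget + 4·y_fertilizer = 17 and 6·y_seed budget + 2·y_fertilizer = 12.
Solving: y_seed budget = 1, y_fertilizer = 3.
Δz = y_seed budget·Δb = 1 × (2) = 2, so new z* = 668 + 2 = 670.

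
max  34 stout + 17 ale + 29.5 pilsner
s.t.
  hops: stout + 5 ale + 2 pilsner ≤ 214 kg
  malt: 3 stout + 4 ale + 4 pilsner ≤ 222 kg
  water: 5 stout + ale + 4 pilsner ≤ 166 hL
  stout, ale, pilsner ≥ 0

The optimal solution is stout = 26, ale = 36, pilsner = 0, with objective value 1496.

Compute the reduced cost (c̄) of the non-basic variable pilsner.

-2.5

Check each constraint at x*: hops 206/214 (slack 8); malt 222/222 (tight); water 166/166 (tight).
By complementary slackness, y = 0 for the non-binding constraint.
Dual feasibility on the basic columns requires 3·y_malt + 5·y_water = 34, 4·y_malt + 1·y_water = 17.
This yields shadow prices y_malt = 3, y_water = 5.
Reduced cost of pilsner: c₃ − yᵀa₃ = 29.5 − (3·4 + 5·4) = 29.5 − 32 = -2.5.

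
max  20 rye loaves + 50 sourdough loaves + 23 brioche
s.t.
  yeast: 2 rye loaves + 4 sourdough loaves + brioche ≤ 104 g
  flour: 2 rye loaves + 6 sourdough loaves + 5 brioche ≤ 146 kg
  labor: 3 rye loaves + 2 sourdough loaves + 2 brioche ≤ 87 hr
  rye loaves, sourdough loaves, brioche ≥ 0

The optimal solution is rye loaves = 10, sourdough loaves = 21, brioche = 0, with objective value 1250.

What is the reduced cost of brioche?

-7

Check each constraint at x*: yeast 104/104 (tight); flour 146/146 (tight); labor 72/87 (slack 15).
Since labor is not tight, its dual is 0.
Dual feasibility on the basic columns requires 2·y_yeast + 2·y_flour = 20, 4·y_yeast + 6·y_flour = 50.
This yields shadow prices y_yeast = 5, y_flour = 5.
Reduced cost of brioche: c₃ − yᵀa₃ = 23 − (5·1 + 5·5) = 23 − 30 = -7.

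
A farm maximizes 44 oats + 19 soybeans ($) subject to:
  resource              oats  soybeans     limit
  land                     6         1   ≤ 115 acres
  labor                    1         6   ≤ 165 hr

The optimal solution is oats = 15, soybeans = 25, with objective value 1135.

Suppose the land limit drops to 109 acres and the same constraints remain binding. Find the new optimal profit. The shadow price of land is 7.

Δb = -6, so new z* = 1135 + (7)·(-6) = 1135 − 42 = 1093.

1093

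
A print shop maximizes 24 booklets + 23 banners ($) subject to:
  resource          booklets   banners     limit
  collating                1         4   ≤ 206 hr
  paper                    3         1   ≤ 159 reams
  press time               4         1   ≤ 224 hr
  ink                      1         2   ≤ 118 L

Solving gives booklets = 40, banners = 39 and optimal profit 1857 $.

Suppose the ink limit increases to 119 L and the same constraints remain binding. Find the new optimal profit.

At the optimum: collating uses 196 of 206 (slack = 10); paper uses 159 of 159 (binding); press time uses 199 of 224 (slack = 25); ink uses 118 of 118 (binding).
Since collating, press time are not tight, their duals are 0.
The binding rows give the dual system: 3·y_paper + 1·y_ink = 24 and 1·y_paper + 2·y_ink = 23.
This yields shadow prices y_paper = 5, y_ink = 9.
Δz = y_ink·Δb = 9 × (1) = 9, so new z* = 1857 + 9 = 1866.

1866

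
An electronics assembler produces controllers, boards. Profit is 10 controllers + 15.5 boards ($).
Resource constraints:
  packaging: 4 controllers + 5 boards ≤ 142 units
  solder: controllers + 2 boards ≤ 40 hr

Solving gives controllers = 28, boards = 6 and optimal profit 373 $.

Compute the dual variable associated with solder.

Both packaging and solder are binding at x*.
From A_Bᵀ y = c: 4·y_packaging + 1·y_solder = 10; 5·y_packaging + 2·y_solder = 15.5.
→ y_packaging = 1.5 and y_solder = 4.
Shadow price of solder = 4.

4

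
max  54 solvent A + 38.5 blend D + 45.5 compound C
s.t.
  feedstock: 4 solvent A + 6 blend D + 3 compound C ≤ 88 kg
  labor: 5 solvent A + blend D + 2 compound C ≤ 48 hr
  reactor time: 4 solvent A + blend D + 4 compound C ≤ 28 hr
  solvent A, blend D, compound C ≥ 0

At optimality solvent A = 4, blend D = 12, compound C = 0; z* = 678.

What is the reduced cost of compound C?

Check each constraint at x*: feedstock 88/88 (tight); labor 32/48 (slack 16); reactor time 28/28 (tight).
By complementary slackness, y = 0 for the non-binding constraint.
Dual feasibility on the basic columns requires 4·y_feedstock + 4·y_reactor time = 54, 6·y_feedstock + 1·y_reactor time = 38.5.
This yields shadow prices y_feedstock = 5, y_reactor time = 8.5.
Reduced cost of compound C: c₃ − yᵀa₃ = 45.5 − (5·3 + 8.5·4) = 45.5 − 49 = -3.5.

-3.5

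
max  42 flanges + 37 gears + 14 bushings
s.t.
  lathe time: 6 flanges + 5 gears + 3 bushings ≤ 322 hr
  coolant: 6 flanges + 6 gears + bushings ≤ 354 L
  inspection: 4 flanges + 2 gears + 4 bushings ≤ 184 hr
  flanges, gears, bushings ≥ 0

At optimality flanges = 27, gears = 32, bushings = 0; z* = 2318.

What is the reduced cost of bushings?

Check each constraint at x*: lathe time 322/322 (tight); coolant 354/354 (tight); inspection 172/184 (slack 12).
By complementary slackness, y = 0 for the non-binding constraint.
From A_Bᵀ y = c: 6·y_lathe time + 6·y_coolant = 42; 5·y_lathe time + 6·y_coolant = 37.
Solving: y_lathe time = 5, y_coolant = 2.
Reduced cost of bushings: c₃ − yᵀa₃ = 14 − (5·3 + 2·1) = 14 − 17 = -3.

-3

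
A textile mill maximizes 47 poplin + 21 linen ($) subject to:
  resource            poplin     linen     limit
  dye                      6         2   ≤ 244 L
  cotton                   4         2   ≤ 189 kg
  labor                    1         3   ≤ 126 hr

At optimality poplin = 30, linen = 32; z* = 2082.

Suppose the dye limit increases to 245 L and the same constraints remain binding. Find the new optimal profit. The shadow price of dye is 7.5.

Δb = 1, so new z* = 2082 + (7.5)·(1) = 2082 + 7.5 = 2089.5.

2089.5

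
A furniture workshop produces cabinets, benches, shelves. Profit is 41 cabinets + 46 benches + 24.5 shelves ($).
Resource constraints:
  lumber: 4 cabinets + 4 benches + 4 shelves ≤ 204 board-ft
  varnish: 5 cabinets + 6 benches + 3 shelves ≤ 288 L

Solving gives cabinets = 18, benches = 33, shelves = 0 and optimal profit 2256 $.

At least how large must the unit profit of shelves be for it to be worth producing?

Check each constraint at x*: lumber 204/204 (tight); varnish 288/288 (tight).
From A_Bᵀ y = c: 4·y_lumber + 5·y_varnish = 41; 4·y_lumber + 6·y_varnish = 46.
This yields shadow prices y_lumber = 4, y_varnish = 5.
shelves enters the basis when its profit ≥ yᵀa₃ = 4·4 + 5·3 = 31.

31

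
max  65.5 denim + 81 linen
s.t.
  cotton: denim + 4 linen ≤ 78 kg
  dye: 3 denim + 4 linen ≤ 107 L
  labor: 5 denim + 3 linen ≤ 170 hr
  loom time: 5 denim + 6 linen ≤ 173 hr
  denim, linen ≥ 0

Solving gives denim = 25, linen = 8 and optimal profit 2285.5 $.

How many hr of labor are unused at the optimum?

21

labor used = 5·25 + 3·8 = 149; slack = 170 − 149 = 21.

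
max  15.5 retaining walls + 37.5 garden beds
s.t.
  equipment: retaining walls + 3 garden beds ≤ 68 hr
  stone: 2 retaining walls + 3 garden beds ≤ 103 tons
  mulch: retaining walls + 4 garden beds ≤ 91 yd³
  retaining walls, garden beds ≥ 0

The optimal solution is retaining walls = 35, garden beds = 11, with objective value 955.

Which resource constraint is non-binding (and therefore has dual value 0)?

equipment: 68/68 (binding)
stone: 103/103 (binding)
mulch: 79/91 (slack 12)
By complementary slackness, a constraint with positive slack has shadow price 0 → mulch.

mulch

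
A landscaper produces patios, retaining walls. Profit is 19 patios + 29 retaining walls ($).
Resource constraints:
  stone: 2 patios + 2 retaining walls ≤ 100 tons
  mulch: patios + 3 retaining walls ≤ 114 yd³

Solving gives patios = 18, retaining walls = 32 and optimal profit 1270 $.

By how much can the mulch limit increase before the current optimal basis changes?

Binding constraints: stone, mulch. The basis is B = [[2,2],[1,3]] with det 4.
Per unit increase in mulch, x* moves by d = (-0.5, 0.5).
The basis stays optimal until patios reaches 0; allowable increase = 36 yd³.

36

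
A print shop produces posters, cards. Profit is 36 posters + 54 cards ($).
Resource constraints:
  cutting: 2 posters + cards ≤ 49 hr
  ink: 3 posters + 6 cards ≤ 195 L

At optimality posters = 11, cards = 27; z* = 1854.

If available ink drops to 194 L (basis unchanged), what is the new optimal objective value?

1846

At the optimum: cutting uses 49 of 49 (binding); ink uses 195 of 195 (binding).
The binding rows give the dual system: 2·y_cutting + 3·y_ink = 36 and 1·y_cutting + 6·y_ink = 54.
Solving: y_cutting = 6, y_ink = 8.
Δz = y_ink·Δb = 8 × (-1) = -8, so new z* = 1854 − 8 = 1846.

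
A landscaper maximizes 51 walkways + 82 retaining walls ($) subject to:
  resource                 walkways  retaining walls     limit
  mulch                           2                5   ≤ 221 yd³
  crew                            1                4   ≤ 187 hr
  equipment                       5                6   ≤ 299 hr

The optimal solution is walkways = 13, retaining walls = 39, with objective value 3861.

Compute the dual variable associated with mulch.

Check each constraint at x*: mulch 221/221 (tight); crew 169/187 (slack 18); equipment 299/299 (tight).
Since crew is not tight, its dual is 0.
Dual feasibility on the basic columns requires 2·y_mulch + 5·y_equipment = 51, 5·y_mulch + 6·y_equipment = 82.
This yields shadow prices y_mulch = 8, y_equipment = 7.
Shadow price of mulch = 8.

8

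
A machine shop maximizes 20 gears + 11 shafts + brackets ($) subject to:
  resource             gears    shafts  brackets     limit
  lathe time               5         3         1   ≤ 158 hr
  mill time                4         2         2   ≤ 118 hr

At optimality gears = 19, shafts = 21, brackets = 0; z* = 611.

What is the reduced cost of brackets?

At the optimum: lathe time uses 158 of 158 (binding); mill time uses 118 of 118 (binding).
Dual feasibility on the basic columns requires 5·y_lathe time + 4·y_mill time = 20, 3·y_lathe time + 2·y_mill time = 11.
→ y_lathe time = 2 and y_mill time = 2.5.
Reduced cost of brackets: c₃ − yᵀa₃ = 1 − (2·1 + 2.5·2) = 1 − 7 = -6.

-6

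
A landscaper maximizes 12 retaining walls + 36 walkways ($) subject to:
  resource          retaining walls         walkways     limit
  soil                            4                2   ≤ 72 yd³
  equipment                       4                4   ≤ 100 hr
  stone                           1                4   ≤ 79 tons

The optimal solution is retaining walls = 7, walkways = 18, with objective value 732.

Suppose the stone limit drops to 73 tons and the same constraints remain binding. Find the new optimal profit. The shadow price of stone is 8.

Δb = -6, so new z* = 732 + (8)·(-6) = 732 − 48 = 684.

684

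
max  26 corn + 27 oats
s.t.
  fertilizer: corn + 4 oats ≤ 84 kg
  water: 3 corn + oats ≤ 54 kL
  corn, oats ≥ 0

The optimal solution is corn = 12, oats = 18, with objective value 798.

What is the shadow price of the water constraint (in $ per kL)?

Both fertilizer and water are binding at x*.
Dual feasibility on the basic columns requires 1·y_fertilizer + 3·y_water = 26, 4·y_fertilizer + 1·y_water = 27.
→ y_fertilizer = 5 and y_water = 7.
Shadow price of water = 7.

7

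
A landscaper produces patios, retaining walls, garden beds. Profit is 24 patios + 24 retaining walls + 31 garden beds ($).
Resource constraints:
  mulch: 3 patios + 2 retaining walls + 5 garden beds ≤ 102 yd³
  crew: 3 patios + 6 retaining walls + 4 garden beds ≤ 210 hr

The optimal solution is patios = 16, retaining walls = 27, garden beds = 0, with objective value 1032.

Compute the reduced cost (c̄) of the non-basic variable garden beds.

Check each constraint at x*: mulch 102/102 (tight); crew 210/210 (tight).
The binding rows give the dual system: 3·y_mulch + 3·y_crew = 24 and 2·y_mulch + 6·y_crew = 24.
This yields shadow prices y_mulch = 6, y_crew = 2.
Reduced cost of garden beds: c₃ − yᵀa₃ = 31 − (6·5 + 2·4) = 31 − 38 = -7.

-7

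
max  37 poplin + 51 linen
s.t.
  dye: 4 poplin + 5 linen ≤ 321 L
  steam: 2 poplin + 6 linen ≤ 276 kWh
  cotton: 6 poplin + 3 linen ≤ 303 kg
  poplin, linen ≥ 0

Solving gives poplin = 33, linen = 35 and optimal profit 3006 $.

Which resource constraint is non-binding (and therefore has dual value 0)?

dye

dye: 307/321 (slack 14)
steam: 276/276 (binding)
cotton: 303/303 (binding)
By complementary slackness, a constraint with positive slack has shadow price 0 → dye.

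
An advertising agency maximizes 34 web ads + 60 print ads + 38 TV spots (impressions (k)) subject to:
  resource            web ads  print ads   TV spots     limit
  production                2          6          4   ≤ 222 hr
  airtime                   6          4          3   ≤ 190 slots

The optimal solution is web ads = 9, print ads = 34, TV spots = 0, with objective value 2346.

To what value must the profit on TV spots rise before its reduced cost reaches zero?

41

Check each constraint at x*: production 222/222 (tight); airtime 190/190 (tight).
Dual feasibility on the basic columns requires 2·y_production + 6·y_airtime = 34, 6·y_production + 4·y_airtime = 60.
Solving: y_production = 8, y_airtime = 3.
TV spots enters the basis when its profit ≥ yᵀa₃ = 8·4 + 3·3 = 41.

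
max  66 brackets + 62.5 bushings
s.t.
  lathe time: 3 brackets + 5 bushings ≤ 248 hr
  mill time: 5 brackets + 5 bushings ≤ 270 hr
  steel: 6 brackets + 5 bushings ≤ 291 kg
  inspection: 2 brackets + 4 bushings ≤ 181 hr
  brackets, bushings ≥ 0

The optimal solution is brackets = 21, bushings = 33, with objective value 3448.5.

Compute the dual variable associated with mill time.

9

Binding: mill time and steel. Non-binding: lathe time (20 unused), inspection (7 unused).
Slack constraints have shadow price 0 (complementary slackness).
Dual feasibility on the basic columns requires 5·y_mill time + 6·y_steel = 66, 5·y_mill time + 5·y_steel = 62.5.
→ y_mill time = 9 and y_steel = 3.5.
Shadow price of mill time = 9.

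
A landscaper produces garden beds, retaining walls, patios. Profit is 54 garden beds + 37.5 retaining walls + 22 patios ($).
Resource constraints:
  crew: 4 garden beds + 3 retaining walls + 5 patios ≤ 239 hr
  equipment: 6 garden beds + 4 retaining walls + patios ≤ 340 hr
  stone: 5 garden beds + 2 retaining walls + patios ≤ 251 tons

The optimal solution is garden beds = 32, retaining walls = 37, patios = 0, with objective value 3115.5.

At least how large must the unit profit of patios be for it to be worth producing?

28.5

At the optimum: crew uses 239 of 239 (binding); equipment uses 340 of 340 (binding); stone uses 234 of 251 (slack = 17).
Since stone is not tight, its dual is 0.
Dual feasibility on the basic columns requires 4·y_crew + 6·y_equipment = 54, 3·y_crew + 4·y_equipment = 37.5.
→ y_crew = 4.5 and y_equipment = 6.
patios enters the basis when its profit ≥ yᵀa₃ = 4.5·5 + 6·1 = 28.5.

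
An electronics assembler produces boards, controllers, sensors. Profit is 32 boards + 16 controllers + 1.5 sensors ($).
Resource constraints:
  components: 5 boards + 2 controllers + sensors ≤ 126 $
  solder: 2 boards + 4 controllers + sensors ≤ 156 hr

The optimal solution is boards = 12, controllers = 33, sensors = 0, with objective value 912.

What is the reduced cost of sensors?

Both components and solder are binding at x*.
The binding rows give the dual system: 5·y_components + 2·y_solder = 32 and 2·y_components + 4·y_solder = 16.
→ y_components = 6 and y_solder = 1.
Reduced cost of sensors: c₃ − yᵀa₃ = 1.5 − (6·1 + 1·1) = 1.5 − 7 = -5.5.

-5.5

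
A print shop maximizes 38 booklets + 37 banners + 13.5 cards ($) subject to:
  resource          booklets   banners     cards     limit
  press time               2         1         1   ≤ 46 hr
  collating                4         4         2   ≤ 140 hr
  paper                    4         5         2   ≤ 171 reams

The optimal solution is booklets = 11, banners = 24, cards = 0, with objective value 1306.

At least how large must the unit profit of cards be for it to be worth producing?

Binding: press time and collating. Non-binding: paper (7 unused).
Slack constraints have shadow price 0 (complementary slackness).
Dual feasibility on the basic columns requires 2·y_press time + 4·y_collating = 38, 1·y_press time + 4·y_collating = 37.
Solving: y_press time = 1, y_collating = 9.
cards enters the basis when its profit ≥ yᵀa₃ = 1·1 + 9·2 = 19.

19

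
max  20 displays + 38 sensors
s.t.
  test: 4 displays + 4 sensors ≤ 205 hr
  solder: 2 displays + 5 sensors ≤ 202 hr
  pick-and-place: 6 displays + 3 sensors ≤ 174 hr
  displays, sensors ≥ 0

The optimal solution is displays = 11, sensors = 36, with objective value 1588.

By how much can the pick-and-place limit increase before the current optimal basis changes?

34

Binding constraints: solder, pick-and-place. The basis is B = [[2,5],[6,3]] with det -24.
Per unit increase in pick-and-place, x* moves by d = (0.2083, -0.0833).
The basis stays optimal until test becomes binding; allowable increase = 34 hr.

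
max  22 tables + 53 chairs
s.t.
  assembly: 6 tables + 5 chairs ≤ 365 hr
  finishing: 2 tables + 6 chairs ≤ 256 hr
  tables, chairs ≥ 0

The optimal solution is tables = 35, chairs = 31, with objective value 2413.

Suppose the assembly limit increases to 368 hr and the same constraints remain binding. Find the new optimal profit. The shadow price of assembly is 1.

Δb = 3, so new z* = 2413 + (1)·(3) = 2413 + 3 = 2416.

2416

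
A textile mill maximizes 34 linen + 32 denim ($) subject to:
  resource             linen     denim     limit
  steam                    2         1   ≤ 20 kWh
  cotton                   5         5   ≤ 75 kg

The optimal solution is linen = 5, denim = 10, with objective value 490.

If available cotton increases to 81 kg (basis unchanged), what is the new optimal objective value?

Both steam and cotton are binding at x*.
Dual feasibility on the basic columns requires 2·y_steam + 5·y_cotton = 34, 1·y_steam + 5·y_cotton = 32.
→ y_steam = 2 and y_cotton = 6.
Δz = y_cotton·Δb = 6 × (6) = 36, so new z* = 490 + 36 = 526.

526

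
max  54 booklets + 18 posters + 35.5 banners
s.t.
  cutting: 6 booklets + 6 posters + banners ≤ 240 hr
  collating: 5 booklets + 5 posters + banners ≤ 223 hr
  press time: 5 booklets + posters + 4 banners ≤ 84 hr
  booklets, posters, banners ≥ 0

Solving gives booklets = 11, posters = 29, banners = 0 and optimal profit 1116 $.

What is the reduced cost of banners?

-2

Binding: cutting and press time. Non-binding: collating (23 unused).
Slack constraints have shadow price 0 (complementary slackness).
From A_Bᵀ y = c: 6·y_cutting + 5·y_press time = 54; 6·y_cutting + 1·y_press time = 18.
This yields shadow prices y_cutting = 1.5, y_press time = 9.
Reduced cost of banners: c₃ − yᵀa₃ = 35.5 − (1.5·1 + 9·4) = 35.5 − 37.5 = -2.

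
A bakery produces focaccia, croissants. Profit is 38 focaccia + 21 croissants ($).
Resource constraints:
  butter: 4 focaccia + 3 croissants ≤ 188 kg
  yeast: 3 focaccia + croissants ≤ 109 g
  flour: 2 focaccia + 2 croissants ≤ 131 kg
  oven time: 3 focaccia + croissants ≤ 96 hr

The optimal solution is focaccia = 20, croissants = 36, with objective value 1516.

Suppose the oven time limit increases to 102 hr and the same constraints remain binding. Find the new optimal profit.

1552

Check each constraint at x*: butter 188/188 (tight); yeast 96/109 (slack 13); flour 112/131 (slack 19); oven time 96/96 (tight).
Since yeast, flour are not tight, their duals are 0.
Dual feasibility on the basic columns requires 4·y_butter + 3·y_oven time = 38, 3·y_butter + 1·y_oven time = 21.
→ y_butter = 5 and y_oven time = 6.
Δz = y_oven time·Δb = 6 × (6) = 36, so new z* = 1516 + 36 = 1552.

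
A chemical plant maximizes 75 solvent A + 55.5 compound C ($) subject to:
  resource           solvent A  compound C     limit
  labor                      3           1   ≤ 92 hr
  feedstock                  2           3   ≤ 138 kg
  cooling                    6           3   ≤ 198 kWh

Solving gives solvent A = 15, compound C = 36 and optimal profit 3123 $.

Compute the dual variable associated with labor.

Check each constraint at x*: labor 81/92 (slack 11); feedstock 138/138 (tight); cooling 198/198 (tight).
By complementary slackness, y = 0 for the non-binding constraint.
The binding rows give the dual system: 2·y_feedstock + 6·y_cooling = 75 and 3·y_feedstock + 3·y_cooling = 55.5.
Solving: y_feedstock = 9, y_cooling = 9.5.
Shadow price of labor = 0.

0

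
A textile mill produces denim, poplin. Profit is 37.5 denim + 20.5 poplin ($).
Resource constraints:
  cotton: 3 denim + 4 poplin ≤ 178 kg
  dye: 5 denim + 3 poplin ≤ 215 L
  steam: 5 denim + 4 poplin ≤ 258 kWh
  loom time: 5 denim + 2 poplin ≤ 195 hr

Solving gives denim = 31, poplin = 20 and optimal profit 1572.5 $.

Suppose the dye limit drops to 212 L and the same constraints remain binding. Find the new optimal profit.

Check each constraint at x*: cotton 173/178 (slack 5); dye 215/215 (tight); steam 235/258 (slack 23); loom time 195/195 (tight).
Since cotton, steam are not tight, their duals are 0.
Dual feasibility on the basic columns requires 5·y_dye + 5·y_loom time = 37.5, 3·y_dye + 2·y_loom time = 20.5.
This yields shadow prices y_dye = 5.5, y_loom time = 2.
Δz = y_dye·Δb = 5.5 × (-3) = -16.5, so new z* = 1572.5 − 16.5 = 1556.

1556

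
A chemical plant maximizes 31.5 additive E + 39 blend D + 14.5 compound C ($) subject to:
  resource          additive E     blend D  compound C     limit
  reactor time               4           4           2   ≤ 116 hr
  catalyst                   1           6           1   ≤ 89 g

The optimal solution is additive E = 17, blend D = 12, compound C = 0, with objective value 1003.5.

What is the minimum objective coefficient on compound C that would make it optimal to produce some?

16.5

Both reactor time and catalyst are binding at x*.
From A_Bᵀ y = c: 4·y_reactor time + 1·y_catalyst = 31.5; 4·y_reactor time + 6·y_catalyst = 39.
This yields shadow prices y_reactor time = 7.5, y_catalyst = 1.5.
compound C enters the basis when its profit ≥ yᵀa₃ = 7.5·2 + 1.5·1 = 16.5.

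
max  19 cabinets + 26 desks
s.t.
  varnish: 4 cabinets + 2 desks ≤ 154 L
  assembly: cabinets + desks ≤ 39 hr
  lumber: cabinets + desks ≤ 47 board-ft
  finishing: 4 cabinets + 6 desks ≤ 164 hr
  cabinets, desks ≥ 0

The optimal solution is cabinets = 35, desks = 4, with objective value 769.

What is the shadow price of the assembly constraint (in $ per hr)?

5

Check each constraint at x*: varnish 148/154 (slack 6); assembly 39/39 (tight); lumber 39/47 (slack 8); finishing 164/164 (tight).
Slack constraints have shadow price 0 (complementary slackness).
The binding rows give the dual system: 1·y_assembly + 4·y_finishing = 19 and 1·y_assembly + 6·y_finishing = 26.
→ y_assembly = 5 and y_finishing = 3.5.
Shadow price of assembly = 5.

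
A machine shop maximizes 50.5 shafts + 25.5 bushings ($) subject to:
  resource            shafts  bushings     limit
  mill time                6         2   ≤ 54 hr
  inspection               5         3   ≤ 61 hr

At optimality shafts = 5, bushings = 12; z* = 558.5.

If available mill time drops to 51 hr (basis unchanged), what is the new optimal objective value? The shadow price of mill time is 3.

Δb = -3, so new z* = 558.5 + (3)·(-3) = 558.5 − 9 = 549.5.

549.5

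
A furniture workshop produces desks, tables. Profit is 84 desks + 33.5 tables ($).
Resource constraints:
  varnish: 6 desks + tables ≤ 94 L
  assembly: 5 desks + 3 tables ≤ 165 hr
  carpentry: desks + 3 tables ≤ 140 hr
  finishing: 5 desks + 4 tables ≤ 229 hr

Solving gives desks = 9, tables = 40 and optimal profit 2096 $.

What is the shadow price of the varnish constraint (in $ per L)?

At the optimum: varnish uses 94 of 94 (binding); assembly uses 165 of 165 (binding); carpentry uses 129 of 140 (slack = 11); finishing uses 205 of 229 (slack = 24).
Since carpentry, finishing are not tight, their duals are 0.
Dual feasibility on the basic columns requires 6·y_varnish + 5·y_assembly = 84, 1·y_varnish + 3·y_assembly = 33.5.
→ y_varnish = 6.5 and y_assembly = 9.
Shadow price of varnish = 6.5.

6.5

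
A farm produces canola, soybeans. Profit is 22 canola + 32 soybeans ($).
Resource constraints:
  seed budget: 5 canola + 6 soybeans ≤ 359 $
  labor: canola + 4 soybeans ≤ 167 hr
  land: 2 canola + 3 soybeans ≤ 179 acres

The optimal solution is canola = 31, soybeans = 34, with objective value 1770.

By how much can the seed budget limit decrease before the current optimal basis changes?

Binding constraints: seed budget, labor. The basis is B = [[5,6],[1,4]] with det 14.
Per unit decrease in seed budget, x* moves by d = (-0.2857, 0.0714).
The basis stays optimal until canola reaches 0; allowable decrease = 108.5 $.

108.5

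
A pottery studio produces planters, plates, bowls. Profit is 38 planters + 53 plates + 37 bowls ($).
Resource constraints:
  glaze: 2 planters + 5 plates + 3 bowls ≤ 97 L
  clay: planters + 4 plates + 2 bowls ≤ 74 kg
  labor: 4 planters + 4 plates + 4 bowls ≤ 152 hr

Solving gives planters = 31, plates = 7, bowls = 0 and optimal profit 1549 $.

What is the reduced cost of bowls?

-6

At the optimum: glaze uses 97 of 97 (binding); clay uses 59 of 74 (slack = 15); labor uses 152 of 152 (binding).
Slack constraints have shadow price 0 (complementary slackness).
Dual feasibility on the basic columns requires 2·y_glaze + 4·y_labor = 38, 5·y_glaze + 4·y_labor = 53.
Solving: y_glaze = 5, y_labor = 7.
Reduced cost of bowls: c₃ − yᵀa₃ = 37 − (5·3 + 7·4) = 37 − 43 = -6.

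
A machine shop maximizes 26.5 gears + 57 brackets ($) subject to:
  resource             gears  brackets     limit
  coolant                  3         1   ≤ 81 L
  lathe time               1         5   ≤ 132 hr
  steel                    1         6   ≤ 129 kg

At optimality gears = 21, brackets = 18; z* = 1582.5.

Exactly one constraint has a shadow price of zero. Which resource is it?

lathe time

coolant: 81/81 (binding)
lathe time: 111/132 (slack 21)
steel: 129/129 (binding)
By complementary slackness, a constraint with positive slack has shadow price 0 → lathe time.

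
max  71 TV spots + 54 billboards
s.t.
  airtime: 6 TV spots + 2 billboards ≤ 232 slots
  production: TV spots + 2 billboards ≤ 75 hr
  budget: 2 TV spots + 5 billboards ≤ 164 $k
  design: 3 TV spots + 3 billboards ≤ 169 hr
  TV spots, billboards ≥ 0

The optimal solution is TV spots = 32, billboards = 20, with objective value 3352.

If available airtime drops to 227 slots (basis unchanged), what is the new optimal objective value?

Binding: airtime and budget. Non-binding: production (3 unused), design (13 unused).
By complementary slackness, y = 0 for the non-binding constraints.
The binding rows give the dual system: 6·y_airtime + 2·y_budget = 71 and 2·y_airtime + 5·y_budget = 54.
Solving: y_airtime = 9.5, y_budget = 7.
Δz = y_airtime·Δb = 9.5 × (-5) = -47.5, so new z* = 3352 − 47.5 = 3304.5.

3304.5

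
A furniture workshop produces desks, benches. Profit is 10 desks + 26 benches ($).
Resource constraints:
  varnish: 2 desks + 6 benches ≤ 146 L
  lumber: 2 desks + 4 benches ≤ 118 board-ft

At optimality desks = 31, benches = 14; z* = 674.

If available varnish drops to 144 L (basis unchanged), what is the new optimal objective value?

668

Check each constraint at x*: varnish 146/146 (tight); lumber 118/118 (tight).
The binding rows give the dual system: 2·y_varnish + 2·y_lumber = 10 and 6·y_varnish + 4·y_lumber = 26.
→ y_varnish = 3 and y_lumber = 2.
Δz = y_varnish·Δb = 3 × (-2) = -6, so new z* = 674 − 6 = 668.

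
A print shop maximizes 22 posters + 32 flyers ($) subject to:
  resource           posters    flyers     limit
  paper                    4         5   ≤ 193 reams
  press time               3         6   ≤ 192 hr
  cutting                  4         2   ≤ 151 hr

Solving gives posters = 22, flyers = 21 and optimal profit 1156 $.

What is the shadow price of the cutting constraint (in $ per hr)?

Binding: paper and press time. Non-binding: cutting (21 unused).
Slack constraints have shadow price 0 (complementary slackness).
Dual feasibility on the basic columns requires 4·y_paper + 3·y_press time = 22, 5·y_paper + 6·y_press time = 32.
This yields shadow prices y_paper = 4, y_press time = 2.
Shadow price of cutting = 0.

0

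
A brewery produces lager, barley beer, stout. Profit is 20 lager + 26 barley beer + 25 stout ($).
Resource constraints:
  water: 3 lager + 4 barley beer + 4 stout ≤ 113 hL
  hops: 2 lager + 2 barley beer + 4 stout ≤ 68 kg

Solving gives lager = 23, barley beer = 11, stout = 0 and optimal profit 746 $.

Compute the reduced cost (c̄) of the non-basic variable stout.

At the optimum: water uses 113 of 113 (binding); hops uses 68 of 68 (binding).
The binding rows give the dual system: 3·y_water + 2·y_hops = 20 and 4·y_water + 2·y_hops = 26.
This yields shadow prices y_water = 6, y_hops = 1.
Reduced cost of stout: c₃ − yᵀa₃ = 25 − (6·4 + 1·4) = 25 − 28 = -3.

-3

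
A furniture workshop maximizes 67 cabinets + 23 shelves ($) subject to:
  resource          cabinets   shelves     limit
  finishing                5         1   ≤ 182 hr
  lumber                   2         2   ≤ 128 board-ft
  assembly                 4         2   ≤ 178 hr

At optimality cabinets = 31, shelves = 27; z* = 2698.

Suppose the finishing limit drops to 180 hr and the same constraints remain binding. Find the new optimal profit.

Check each constraint at x*: finishing 182/182 (tight); lumber 116/128 (slack 12); assembly 178/178 (tight).
Slack constraints have shadow price 0 (complementary slackness).
From A_Bᵀ y = c: 5·y_finishing + 4·y_assembly = 67; 1·y_finishing + 2·y_assembly = 23.
Solving: y_finishing = 7, y_assembly = 8.
Δz = y_finishing·Δb = 7 × (-2) = -14, so new z* = 2698 − 14 = 2684.

2684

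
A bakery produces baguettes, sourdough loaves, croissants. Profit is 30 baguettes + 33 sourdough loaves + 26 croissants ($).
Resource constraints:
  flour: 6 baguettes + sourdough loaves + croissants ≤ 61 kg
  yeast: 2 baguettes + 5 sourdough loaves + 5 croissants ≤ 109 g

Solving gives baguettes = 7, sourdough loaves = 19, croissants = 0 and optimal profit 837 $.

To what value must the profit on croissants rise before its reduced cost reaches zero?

Check each constraint at x*: flour 61/61 (tight); yeast 109/109 (tight).
The binding rows give the dual system: 6·y_flour + 2·y_yeast = 30 and 1·y_flour + 5·y_yeast = 33.
Solving: y_flour = 3, y_yeast = 6.
croissants enters the basis when its profit ≥ yᵀa₃ = 3·1 + 6·5 = 33.

33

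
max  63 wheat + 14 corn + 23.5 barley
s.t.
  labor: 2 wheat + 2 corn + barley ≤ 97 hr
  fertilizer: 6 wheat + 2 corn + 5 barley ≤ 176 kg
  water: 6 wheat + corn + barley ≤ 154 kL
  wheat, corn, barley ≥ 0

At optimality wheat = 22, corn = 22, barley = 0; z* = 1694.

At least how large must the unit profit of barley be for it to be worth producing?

24.5

Check each constraint at x*: labor 88/97 (slack 9); fertilizer 176/176 (tight); water 154/154 (tight).
By complementary slackness, y = 0 for the non-binding constraint.
From A_Bᵀ y = c: 6·y_fertilizer + 6·y_water = 63; 2·y_fertilizer + 1·y_water = 14.
Solving: y_fertilizer = 3.5, y_water = 7.
barley enters the basis when its profit ≥ yᵀa₃ = 3.5·5 + 7·1 = 24.5.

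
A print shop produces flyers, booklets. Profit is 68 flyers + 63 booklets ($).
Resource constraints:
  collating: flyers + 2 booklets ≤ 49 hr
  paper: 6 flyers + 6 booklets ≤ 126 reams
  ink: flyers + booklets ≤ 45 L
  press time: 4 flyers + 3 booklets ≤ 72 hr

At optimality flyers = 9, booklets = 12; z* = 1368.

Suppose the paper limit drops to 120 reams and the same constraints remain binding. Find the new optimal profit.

Check each constraint at x*: collating 33/49 (slack 16); paper 126/126 (tight); ink 21/45 (slack 24); press time 72/72 (tight).
Since collating, ink are not tight, their duals are 0.
Dual feasibility on the basic columns requires 6·y_paper + 4·y_press time = 68, 6·y_paper + 3·y_press time = 63.
→ y_paper = 8 and y_press time = 5.
Δz = y_paper·Δb = 8 × (-6) = -48, so new z* = 1368 − 48 = 1320.

1320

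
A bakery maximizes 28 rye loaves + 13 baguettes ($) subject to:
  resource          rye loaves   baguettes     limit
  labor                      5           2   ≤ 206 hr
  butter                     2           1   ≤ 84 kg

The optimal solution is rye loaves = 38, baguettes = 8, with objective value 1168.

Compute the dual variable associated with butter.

9

At the optimum: labor uses 206 of 206 (binding); butter uses 84 of 84 (binding).
Dual feasibility on the basic columns requires 5·y_labor + 2·y_butter = 28, 2·y_labor + 1·y_butter = 13.
→ y_labor = 2 and y_butter = 9.
Shadow price of butter = 9.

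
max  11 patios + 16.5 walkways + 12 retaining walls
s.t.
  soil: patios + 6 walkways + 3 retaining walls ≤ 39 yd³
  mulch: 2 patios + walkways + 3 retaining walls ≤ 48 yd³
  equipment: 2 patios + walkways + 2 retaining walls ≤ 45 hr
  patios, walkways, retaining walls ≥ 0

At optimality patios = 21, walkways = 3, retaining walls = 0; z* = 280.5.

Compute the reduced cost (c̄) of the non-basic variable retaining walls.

Check each constraint at x*: soil 39/39 (tight); mulch 45/48 (slack 3); equipment 45/45 (tight).
By complementary slackness, y = 0 for the non-binding constraint.
Dual feasibility on the basic columns requires 1·y_soil + 2·y_equipment = 11, 6·y_soil + 1·y_equipment = 16.5.
This yields shadow prices y_soil = 2, y_equipment = 4.5.
Reduced cost of retaining walls: c₃ − yᵀa₃ = 12 − (2·3 + 4.5·2) = 12 − 15 = -3.

-3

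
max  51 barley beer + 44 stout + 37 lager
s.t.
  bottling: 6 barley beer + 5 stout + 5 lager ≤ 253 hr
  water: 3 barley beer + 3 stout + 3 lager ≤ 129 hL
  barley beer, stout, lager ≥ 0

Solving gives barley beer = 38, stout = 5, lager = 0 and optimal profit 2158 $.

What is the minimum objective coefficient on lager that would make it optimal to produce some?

44

Check each constraint at x*: bottling 253/253 (tight); water 129/129 (tight).
From A_Bᵀ y = c: 6·y_bottling + 3·y_water = 51; 5·y_bottling + 3·y_water = 44.
This yields shadow prices y_bottling = 7, y_water = 3.
lager enters the basis when its profit ≥ yᵀa₃ = 7·5 + 3·3 = 44.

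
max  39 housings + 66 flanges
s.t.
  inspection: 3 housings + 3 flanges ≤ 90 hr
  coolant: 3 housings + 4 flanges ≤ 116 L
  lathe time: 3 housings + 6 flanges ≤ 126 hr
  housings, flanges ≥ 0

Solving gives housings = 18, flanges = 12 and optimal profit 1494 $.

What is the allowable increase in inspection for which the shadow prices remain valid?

Binding constraints: inspection, lathe time. The basis is B = [[3,3],[3,6]] with det 9.
Per unit increase in inspection, x* moves by d = (0.6667, -0.3333).
The basis stays optimal until coolant becomes binding; allowable increase = 21 hr.

21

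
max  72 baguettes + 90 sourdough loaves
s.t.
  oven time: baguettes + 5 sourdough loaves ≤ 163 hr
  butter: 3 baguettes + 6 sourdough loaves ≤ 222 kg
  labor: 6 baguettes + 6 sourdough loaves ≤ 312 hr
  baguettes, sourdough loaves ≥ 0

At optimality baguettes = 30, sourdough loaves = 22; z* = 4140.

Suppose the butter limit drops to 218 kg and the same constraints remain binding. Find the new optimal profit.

Check each constraint at x*: oven time 140/163 (slack 23); butter 222/222 (tight); labor 312/312 (tight).
Slack constraints have shadow price 0 (complementary slackness).
The binding rows give the dual system: 3·y_butter + 6·y_labor = 72 and 6·y_butter + 6·y_labor = 90.
→ y_butter = 6 and y_labor = 9.
Δz = y_butter·Δb = 6 × (-4) = -24, so new z* = 4140 − 24 = 4116.

4116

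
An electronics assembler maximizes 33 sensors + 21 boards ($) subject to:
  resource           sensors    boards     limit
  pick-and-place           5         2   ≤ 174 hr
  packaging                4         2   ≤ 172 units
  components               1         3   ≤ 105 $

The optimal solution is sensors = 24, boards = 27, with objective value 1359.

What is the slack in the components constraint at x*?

components used = 1·24 + 3·27 = 105; slack = 105 − 105 = 0.

0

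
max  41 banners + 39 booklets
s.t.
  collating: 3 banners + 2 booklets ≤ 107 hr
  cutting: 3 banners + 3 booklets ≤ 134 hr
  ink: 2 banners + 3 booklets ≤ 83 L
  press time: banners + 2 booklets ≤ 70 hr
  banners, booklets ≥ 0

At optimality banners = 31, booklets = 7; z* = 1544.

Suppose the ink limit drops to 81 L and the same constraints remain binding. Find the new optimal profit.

1530

Check each constraint at x*: collating 107/107 (tight); cutting 114/134 (slack 20); ink 83/83 (tight); press time 45/70 (slack 25).
Slack constraints have shadow price 0 (complementary slackness).
The binding rows give the dual system: 3·y_collating + 2·y_ink = 41 and 2·y_collating + 3·y_ink = 39.
Solving: y_collating = 9, y_ink = 7.
Δz = y_ink·Δb = 7 × (-2) = -14, so new z* = 1544 − 14 = 1530.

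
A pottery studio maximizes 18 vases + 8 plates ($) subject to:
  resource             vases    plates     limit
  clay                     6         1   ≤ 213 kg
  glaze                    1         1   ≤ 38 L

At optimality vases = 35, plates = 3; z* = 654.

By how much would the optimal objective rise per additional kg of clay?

2

Check each constraint at x*: clay 213/213 (tight); glaze 38/38 (tight).
Dual feasibility on the basic columns requires 6·y_clay + 1·y_glaze = 18, 1·y_clay + 1·y_glaze = 8.
This yields shadow prices y_clay = 2, y_glaze = 6.
Shadow price of clay = 2.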